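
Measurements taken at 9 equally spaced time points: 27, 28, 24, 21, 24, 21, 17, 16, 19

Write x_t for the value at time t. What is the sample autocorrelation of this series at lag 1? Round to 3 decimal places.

Mean x̄ = (27 + 28 + 24 + 21 + 24 + 21 + 17 + 16 + 19)/9 = 21.8889
Numerator Σ_{t=1}^{8}(x_t−x̄)(x_{t+1}−x̄) = 88.6543
Denominator Σ(x_t−x̄)² = 140.8889
r_1 = 88.6543 / 140.8889 = 0.629

0.629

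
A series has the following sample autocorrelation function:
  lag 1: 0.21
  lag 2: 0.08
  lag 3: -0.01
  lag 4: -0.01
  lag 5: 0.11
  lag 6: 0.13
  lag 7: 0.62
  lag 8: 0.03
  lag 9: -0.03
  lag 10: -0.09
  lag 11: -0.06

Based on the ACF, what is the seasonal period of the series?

The largest autocorrelation is r_7 = 0.62; the remaining lags stay at or below 0.21. The elevated value at lag 1 (0.21), dropping to 0.08 at lag 2, reflects decaying short-term dependence rather than seasonality.
The dominant spike at lag 7 indicates a seasonal period of 7.

7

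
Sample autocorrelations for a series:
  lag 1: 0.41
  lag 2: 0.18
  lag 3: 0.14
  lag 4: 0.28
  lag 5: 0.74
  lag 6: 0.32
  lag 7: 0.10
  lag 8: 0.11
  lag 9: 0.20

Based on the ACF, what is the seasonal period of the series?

5

The largest autocorrelation is r_5 = 0.74; the remaining lags stay at or below 0.41. The elevated value at lag 1 (0.41), dropping to 0.18 at lag 2, reflects decaying short-term dependence rather than seasonality.
The dominant spike at lag 5 indicates a seasonal period of 5.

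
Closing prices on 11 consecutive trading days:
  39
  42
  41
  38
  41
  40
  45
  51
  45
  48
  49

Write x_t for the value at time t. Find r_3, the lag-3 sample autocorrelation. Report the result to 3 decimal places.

0.281

Mean x̄ = (39 + 42 + 41 + 38 + 41 + 40 + 45 + 51 + 45 + 48 + 49)/11 = 43.5455
Numerator Σ_{t=1}^{8}(x_t−x̄)(x_{t+3}−x̄) = 53.1074
Denominator Σ(x_t−x̄)² = 188.7273
r_3 = 53.1074 / 188.7273 = 0.281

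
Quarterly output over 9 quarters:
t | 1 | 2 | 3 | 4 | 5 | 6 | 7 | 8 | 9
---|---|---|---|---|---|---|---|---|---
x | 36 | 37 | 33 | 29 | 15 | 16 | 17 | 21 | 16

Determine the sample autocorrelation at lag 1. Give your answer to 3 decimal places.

Mean x̄ = (36 + 37 + 33 + 29 + 15 + 16 + 17 + 21 + 16)/9 = 24.4444
Numerator Σ_{t=1}^{8}(x_t−x̄)(x_{t+1}−x̄) = 445.8025
Denominator Σ(x_t−x̄)² = 684.2222
r_1 = 445.8025 / 684.2222 = 0.652

0.652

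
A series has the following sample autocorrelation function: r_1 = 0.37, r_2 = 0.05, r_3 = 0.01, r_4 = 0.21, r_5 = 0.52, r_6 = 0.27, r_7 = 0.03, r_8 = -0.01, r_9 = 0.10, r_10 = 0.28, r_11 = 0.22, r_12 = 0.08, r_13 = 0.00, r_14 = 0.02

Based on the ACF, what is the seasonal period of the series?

The largest autocorrelation is r_5 = 0.52; the remaining lags stay at or below 0.37. The elevated value at lag 1 (0.37), dropping to 0.05 at lag 2, reflects decaying short-term dependence rather than seasonality.
The dominant spike at lag 5 indicates a seasonal period of 5.

5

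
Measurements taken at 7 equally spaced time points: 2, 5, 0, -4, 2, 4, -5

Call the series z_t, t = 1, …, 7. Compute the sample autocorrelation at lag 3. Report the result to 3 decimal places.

Mean z̄ = (2 + 5 + 0 − 4 + 2 + 4 − 5)/7 = 0.5714
Deviations from mean: 1.4286, 4.4286, -0.5714, -4.5714, 1.4286, 3.4286, -5.5714
Σ(z_t−z̄)(z_{t+3}−z̄) = (-6.5306) + (6.3265) + (-1.9592) + (25.4694) = 23.3061
Denominator Σ(z_t−z̄)² = 87.7143
r_3 = 23.3061 / 87.7143 = 0.266

0.266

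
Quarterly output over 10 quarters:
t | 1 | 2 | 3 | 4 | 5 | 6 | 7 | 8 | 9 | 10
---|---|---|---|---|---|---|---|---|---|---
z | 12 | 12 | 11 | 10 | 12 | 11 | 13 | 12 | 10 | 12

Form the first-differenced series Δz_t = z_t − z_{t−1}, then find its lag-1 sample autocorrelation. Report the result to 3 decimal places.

-0.450

First differences Δz: 0, -1, -1, 2, -1, 2, -1, -2, 2
Mean of differences = 0.0000
Numerator Σ(Δz_t−Δz̄)(Δz_{t+1}−Δz̄) = -9.0000
Denominator Σ(Δz_t−Δz̄)² = 20.0000
r_1(Δz) = -9.0000 / 20.0000 = -0.450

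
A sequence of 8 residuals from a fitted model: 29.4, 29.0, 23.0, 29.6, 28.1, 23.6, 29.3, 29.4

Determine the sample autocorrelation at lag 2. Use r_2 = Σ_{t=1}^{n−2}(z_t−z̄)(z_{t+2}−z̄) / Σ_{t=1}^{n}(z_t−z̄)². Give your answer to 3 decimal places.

Mean z̄ = (29.4 + 29.0 + 23.0 + 29.6 + 28.1 + 23.6 + 29.3 + 29.4)/8 = 27.6750
Deviations from mean: 1.7250, 1.3250, -4.6750, 1.9250, 0.4250, -4.0750, 1.6250, 1.7250
Σ(z_t−z̄)(z_{t+2}−z̄) = (-8.0644) + (2.5506) + (-1.9869) + (-7.8444) + (0.6906) + (-7.0294) = -21.6838
Denominator Σ(z_t−z̄)² = 52.6950
r_2 = -21.6838 / 52.6950 = -0.411

-0.411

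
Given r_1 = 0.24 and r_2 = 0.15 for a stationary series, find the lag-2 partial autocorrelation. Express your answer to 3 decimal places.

0.098

φ_{22} = (r_2 − r_1²) / (1 − r_1²)
r_1² = (0.24)² = 0.0576
Numerator = 0.15 − 0.0576 = 0.0924; denominator = 1 − 0.0576 = 0.9424
φ_{22} = 0.0924 / 0.9424 = 0.098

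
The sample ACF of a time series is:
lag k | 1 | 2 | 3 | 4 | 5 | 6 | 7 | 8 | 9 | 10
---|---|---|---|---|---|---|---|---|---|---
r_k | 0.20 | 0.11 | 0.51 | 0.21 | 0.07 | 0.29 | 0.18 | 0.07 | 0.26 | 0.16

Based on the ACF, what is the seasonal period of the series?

The largest autocorrelation is r_3 = 0.51, with weaker echoes at lags 6 (0.29) and 9 (0.26); the remaining lags stay at or below 0.21.
The dominant spike at lag 3 indicates a seasonal period of 3.

3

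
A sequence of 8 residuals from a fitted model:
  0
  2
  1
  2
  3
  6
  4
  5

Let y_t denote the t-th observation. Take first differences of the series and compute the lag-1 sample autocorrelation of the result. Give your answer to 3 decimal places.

First differences Δy: 2, -1, 1, 1, 3, -2, 1
Mean of differences = 0.7143
Numerator Σ(Δy_t−Δȳ)(Δy_{t+1}−Δȳ) = -8.9388
Denominator Σ(Δy_t−Δȳ)² = 17.4286
r_1(Δy) = -8.9388 / 17.4286 = -0.513

-0.513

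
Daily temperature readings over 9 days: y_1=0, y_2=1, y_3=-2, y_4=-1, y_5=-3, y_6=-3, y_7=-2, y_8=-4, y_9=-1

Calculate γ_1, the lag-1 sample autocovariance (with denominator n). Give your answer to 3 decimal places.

0.432

Mean ȳ = (0 + 1 − 2 − 1 − 3 − 3 − 2 − 4 − 1)/9 = -1.6667
Σ_{t=1}^{8}(y_t−ȳ)(y_{t+1}−ȳ) = 3.8889
γ_1 = 3.8889 / 9 = 0.432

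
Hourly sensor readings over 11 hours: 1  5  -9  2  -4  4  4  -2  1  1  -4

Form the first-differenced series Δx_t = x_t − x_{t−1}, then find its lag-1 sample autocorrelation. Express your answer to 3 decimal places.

First differences Δx: 4, -14, 11, -6, 8, 0, -6, 3, 0, -5
Mean of differences = -0.5000
Numerator Σ(Δx_t−Δx̄)(Δx_{t+1}−Δx̄) = -344.2500
Denominator Σ(Δx_t−Δx̄)² = 500.5000
r_1(Δx) = -344.2500 / 500.5000 = -0.688

-0.688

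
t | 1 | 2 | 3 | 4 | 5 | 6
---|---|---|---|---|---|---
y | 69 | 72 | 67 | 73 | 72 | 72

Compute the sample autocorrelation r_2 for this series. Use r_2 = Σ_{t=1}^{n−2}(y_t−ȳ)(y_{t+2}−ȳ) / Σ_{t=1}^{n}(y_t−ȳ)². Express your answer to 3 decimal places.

Mean ȳ = (69 + 72 + 67 + 73 + 72 + 72)/6 = 70.8333
Deviations from mean: -1.8333, 1.1667, -3.8333, 2.1667, 1.1667, 1.1667
Numerator Σ_{t=1}^{4}(y_t−ȳ)(y_{t+2}−ȳ) = 7.6111
Denominator Σ(y_t−ȳ)² = 26.8333
r_2 = 7.6111 / 26.8333 = 0.284

0.284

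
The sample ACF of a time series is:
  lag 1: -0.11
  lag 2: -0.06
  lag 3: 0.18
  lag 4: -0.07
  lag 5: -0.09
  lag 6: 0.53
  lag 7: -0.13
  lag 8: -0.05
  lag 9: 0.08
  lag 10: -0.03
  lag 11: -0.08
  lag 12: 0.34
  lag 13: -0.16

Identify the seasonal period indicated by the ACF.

6

The largest autocorrelation is r_6 = 0.53, with a weaker echo at lag 12 (0.34); the remaining lags stay at or below 0.18.
The dominant spike at lag 6 indicates a seasonal period of 6.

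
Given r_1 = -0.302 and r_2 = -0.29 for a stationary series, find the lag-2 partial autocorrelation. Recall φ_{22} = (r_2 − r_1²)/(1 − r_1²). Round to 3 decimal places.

-0.419

φ_{22} = (r_2 − r_1²) / (1 − r_1²)
r_1² = (-0.302)² = 0.091204
Numerator = -0.29 − 0.0912 = -0.3812; denominator = 1 − 0.0912 = 0.9088
φ_{22} = -0.3812 / 0.9088 = -0.419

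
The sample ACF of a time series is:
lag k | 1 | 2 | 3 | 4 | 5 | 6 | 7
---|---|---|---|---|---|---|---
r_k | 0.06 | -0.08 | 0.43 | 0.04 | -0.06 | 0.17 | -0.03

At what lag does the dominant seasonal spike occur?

3

The largest autocorrelation is r_3 = 0.43, with a weaker echo at lag 6 (0.17); the remaining lags stay at or below 0.06.
The dominant spike at lag 3 indicates a seasonal period of 3.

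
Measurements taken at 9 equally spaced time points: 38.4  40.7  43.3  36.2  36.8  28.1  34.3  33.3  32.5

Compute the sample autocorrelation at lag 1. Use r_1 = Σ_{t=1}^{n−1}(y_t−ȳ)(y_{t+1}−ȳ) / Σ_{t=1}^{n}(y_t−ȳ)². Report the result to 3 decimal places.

0.410

Mean ȳ = (38.4 + 40.7 + 43.3 + 36.2 + 36.8 + 28.1 + 34.3 + 33.3 + 32.5)/9 = 35.9556
Numerator Σ_{t=1}^{8}(y_t−ȳ)(y_{t+1}−ȳ) = 68.3891
Denominator Σ(y_t−ȳ)² = 166.6422
r_1 = 68.3891 / 166.6422 = 0.410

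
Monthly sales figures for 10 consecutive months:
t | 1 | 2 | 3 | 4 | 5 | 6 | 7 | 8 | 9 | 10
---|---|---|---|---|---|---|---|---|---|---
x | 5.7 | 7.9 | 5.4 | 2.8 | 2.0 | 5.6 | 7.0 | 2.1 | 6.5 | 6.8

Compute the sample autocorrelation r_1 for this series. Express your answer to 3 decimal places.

Mean x̄ = (5.7 + 7.9 + 5.4 + 2.8 + 2.0 + 5.6 + 7.0 + 2.1 + 6.5 + 6.8)/10 = 5.1800
Numerator Σ_{t=1}^{9}(x_t−x̄)(x_{t+1}−x̄) = 0.9536
Denominator Σ(x_t−x̄)² = 40.8360
r_1 = 0.9536 / 40.8360 = 0.023

0.023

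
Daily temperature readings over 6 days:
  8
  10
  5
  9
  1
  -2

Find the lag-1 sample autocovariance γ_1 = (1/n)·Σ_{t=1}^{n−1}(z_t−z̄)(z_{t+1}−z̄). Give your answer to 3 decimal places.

Mean z̄ = (8 + 10 + 5 + 9 + 1 − 2)/6 = 5.1667
Deviations: 2.8333, 4.8333, -0.1667, 3.8333, -4.1667, -7.1667
Σ_{t=1}^{5}(z_t−z̄)(z_{t+1}−z̄) = 26.1389
γ_1 = 26.1389 / 6 = 4.356

4.356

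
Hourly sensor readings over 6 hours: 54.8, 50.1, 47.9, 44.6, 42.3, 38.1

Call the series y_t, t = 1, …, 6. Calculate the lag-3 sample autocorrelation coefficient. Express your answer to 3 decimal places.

-0.244

Mean ȳ = (54.8 + 50.1 + 47.9 + 44.6 + 42.3 + 38.1)/6 = 46.3000
Σ(y_t−ȳ)(y_{t+3}−ȳ) = (-14.4500) + (-15.2000) + (-13.1200) = -42.7700
Denominator Σ(y_t−ȳ)² = 175.3800
r_3 = -42.7700 / 175.3800 = -0.244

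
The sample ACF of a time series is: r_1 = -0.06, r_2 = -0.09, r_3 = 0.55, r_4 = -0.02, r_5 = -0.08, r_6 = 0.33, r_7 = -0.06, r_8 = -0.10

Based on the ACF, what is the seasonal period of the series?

3

The largest autocorrelation is r_3 = 0.55, with a weaker echo at lag 6 (0.33); the remaining lags stay at or below -0.02.
The dominant spike at lag 3 indicates a seasonal period of 3.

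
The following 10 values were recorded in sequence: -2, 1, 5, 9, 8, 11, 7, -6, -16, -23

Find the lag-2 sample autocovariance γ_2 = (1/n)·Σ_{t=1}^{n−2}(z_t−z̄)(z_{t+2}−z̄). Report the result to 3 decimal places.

17.368

Mean z̄ = (-2 + 1 + 5 + 9 + 8 + 11 + 7 − 6 − 16 − 23)/10 = -0.6000
Σ_{t=1}^{8}(z_t−z̄)(z_{t+2}−z̄) = 173.6800
γ_2 = 173.6800 / 10 = 17.368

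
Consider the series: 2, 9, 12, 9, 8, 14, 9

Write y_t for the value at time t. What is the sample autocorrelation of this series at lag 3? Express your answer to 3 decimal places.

Mean ȳ = (2 + 9 + 12 + 9 + 8 + 14 + 9)/7 = 9.0000
Deviations from mean: -7.0000, 0.0000, 3.0000, 0.0000, -1.0000, 5.0000, 0.0000
Σ(y_t−ȳ)(y_{t+3}−ȳ) = (0.0000) + (0.0000) + (15.0000) + (0.0000) = 15.0000
Denominator Σ(y_t−ȳ)² = 84.0000
r_3 = 15.0000 / 84.0000 = 0.179

0.179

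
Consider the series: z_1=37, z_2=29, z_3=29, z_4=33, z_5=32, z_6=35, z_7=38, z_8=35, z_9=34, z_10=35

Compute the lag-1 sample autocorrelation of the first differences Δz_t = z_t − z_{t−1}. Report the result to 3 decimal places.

First differences Δz: -8, 0, 4, -1, 3, 3, -3, -1, 1
Mean of differences = -0.2222
Numerator Σ(Δz_t−Δz̄)(Δz_{t+1}−Δz̄) = -3.9383
Denominator Σ(Δz_t−Δz̄)² = 109.5556
r_1(Δz) = -3.9383 / 109.5556 = -0.036

-0.036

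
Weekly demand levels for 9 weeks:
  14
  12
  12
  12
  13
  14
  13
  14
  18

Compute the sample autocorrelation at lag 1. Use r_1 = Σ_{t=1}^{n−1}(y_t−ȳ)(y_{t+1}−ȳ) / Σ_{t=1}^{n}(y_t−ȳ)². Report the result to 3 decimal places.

Mean ȳ = (14 + 12 + 12 + 12 + 13 + 14 + 13 + 14 + 18)/9 = 13.5556
Numerator Σ_{t=1}^{8}(y_t−ȳ)(y_{t+1}−ȳ) = 6.2469
Denominator Σ(y_t−ȳ)² = 28.2222
r_1 = 6.2469 / 28.2222 = 0.221

0.221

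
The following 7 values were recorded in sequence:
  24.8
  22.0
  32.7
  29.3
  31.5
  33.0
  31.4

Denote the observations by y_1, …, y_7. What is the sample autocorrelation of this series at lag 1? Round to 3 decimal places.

Mean ȳ = (24.8 + 22.0 + 32.7 + 29.3 + 31.5 + 33.0 + 31.4)/7 = 29.2429
Deviations from mean: -4.4429, -7.2429, 3.4571, 0.0571, 2.2571, 3.7571, 2.1571
Numerator Σ_{t=1}^{6}(y_t−ȳ)(y_{t+1}−ȳ) = 24.0510
Denominator Σ(y_t−ȳ)² = 108.0171
r_1 = 24.0510 / 108.0171 = 0.223

0.223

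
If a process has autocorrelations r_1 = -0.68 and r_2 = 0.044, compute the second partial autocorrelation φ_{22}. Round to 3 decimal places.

φ_{22} = (r_2 − r_1²) / (1 − r_1²)
r_1² = (-0.68)² = 0.4624
Numerator = 0.044 − 0.4624 = -0.4184; denominator = 1 − 0.4624 = 0.5376
φ_{22} = -0.4184 / 0.5376 = -0.778

-0.778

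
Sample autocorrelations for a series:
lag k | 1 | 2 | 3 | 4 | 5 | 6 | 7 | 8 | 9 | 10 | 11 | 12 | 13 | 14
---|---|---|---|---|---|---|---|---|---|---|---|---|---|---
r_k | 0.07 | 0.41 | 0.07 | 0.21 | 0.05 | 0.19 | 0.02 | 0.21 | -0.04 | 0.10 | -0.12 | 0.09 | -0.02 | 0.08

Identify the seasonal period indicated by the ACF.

The largest autocorrelation is r_2 = 0.41, with weaker echoes at lags 4 (0.21), 6 (0.19) and 8 (0.21); the remaining lags stay at or below 0.10.
The dominant spike at lag 2 indicates a seasonal period of 2.

2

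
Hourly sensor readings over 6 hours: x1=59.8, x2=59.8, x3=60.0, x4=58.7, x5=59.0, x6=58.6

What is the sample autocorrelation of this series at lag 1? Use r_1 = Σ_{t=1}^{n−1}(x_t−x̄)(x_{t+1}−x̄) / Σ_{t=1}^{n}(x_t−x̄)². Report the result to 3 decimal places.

Mean x̄ = (59.8 + 59.8 + 60.0 + 58.7 + 59.0 + 58.6)/6 = 59.3167
Σ(x_t−x̄)(x_{t+1}−x̄) = (0.2336) + (0.3303) + (-0.4214) + (0.1953) + (0.2269) = 0.5647
Denominator Σ(x_t−x̄)² = 1.9283
r_1 = 0.5647 / 1.9283 = 0.293

0.293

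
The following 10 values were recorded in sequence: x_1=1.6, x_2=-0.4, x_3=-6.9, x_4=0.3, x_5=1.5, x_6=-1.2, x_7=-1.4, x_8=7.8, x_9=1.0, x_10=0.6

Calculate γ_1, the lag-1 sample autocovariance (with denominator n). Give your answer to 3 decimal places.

-0.243

Mean x̄ = (1.6 − 0.4 − 6.9 + 0.3 + 1.5 − 1.2 − 1.4 + 7.8 + 1.0 + 0.6)/10 = 0.2900
Σ_{t=1}^{9}(x_t−x̄)(x_{t+1}−x̄) = -2.4271
γ_1 = -2.4271 / 10 = -0.243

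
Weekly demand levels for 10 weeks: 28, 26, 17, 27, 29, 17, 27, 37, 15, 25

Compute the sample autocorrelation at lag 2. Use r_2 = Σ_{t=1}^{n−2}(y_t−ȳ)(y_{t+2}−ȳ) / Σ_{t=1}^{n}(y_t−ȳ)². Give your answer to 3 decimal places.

-0.437

Mean ȳ = (28 + 26 + 17 + 27 + 29 + 17 + 27 + 37 + 15 + 25)/10 = 24.8000
Numerator Σ_{t=1}^{8}(y_t−ȳ)(y_{t+2}−ȳ) = -177.2800
Denominator Σ(y_t−ȳ)² = 405.6000
r_2 = -177.2800 / 405.6000 = -0.437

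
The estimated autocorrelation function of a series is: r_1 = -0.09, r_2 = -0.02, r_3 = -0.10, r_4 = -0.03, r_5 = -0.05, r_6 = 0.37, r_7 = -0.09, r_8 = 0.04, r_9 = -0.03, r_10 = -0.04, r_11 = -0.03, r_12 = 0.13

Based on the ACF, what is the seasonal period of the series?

6

The largest autocorrelation is r_6 = 0.37; the remaining lags stay at or below 0.13.
The dominant spike at lag 6 indicates a seasonal period of 6.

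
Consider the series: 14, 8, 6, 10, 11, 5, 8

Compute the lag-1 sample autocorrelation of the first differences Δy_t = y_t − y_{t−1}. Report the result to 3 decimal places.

First differences Δy: -6, -2, 4, 1, -6, 3
Mean of differences = -1.0000
Numerator Σ(Δy_t−Δȳ)(Δy_{t+1}−Δȳ) = -20.0000
Denominator Σ(Δy_t−Δȳ)² = 96.0000
r_1(Δy) = -20.0000 / 96.0000 = -0.208

-0.208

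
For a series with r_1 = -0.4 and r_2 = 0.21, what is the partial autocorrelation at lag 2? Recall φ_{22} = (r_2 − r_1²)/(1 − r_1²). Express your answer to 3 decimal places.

φ_{22} = (r_2 − r_1²) / (1 − r_1²)
r_1² = (-0.4)² = 0.16
Numerator = 0.21 − 0.1600 = 0.0500; denominator = 1 − 0.1600 = 0.8400
φ_{22} = 0.0500 / 0.8400 = 0.060

0.060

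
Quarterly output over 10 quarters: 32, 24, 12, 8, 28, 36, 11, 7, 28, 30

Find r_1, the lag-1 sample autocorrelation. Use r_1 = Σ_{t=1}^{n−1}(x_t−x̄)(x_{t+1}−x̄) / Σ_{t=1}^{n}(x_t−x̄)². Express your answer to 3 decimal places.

Mean x̄ = (32 + 24 + 12 + 8 + 28 + 36 + 11 + 7 + 28 + 30)/10 = 21.6000
Numerator Σ_{t=1}^{9}(x_t−x̄)(x_{t+1}−x̄) = 100.0400
Denominator Σ(x_t−x̄)² = 1076.4000
r_1 = 100.0400 / 1076.4000 = 0.093

0.093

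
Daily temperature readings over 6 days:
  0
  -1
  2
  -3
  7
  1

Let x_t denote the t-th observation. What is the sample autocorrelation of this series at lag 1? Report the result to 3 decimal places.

-0.483

Mean x̄ = (0 − 1 + 2 − 3 + 7 + 1)/6 = 1.0000
Numerator Σ_{t=1}^{5}(x_t−x̄)(x_{t+1}−x̄) = -28.0000
Denominator Σ(x_t−x̄)² = 58.0000
r_1 = -28.0000 / 58.0000 = -0.483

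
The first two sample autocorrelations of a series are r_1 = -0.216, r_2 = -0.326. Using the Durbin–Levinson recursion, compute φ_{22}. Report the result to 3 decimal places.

φ_{22} = (r_2 − r_1²) / (1 − r_1²)
r_1² = (-0.216)² = 0.046656
Numerator = -0.326 − 0.0467 = -0.3727; denominator = 1 − 0.0467 = 0.9533
φ_{22} = -0.3727 / 0.9533 = -0.391

-0.391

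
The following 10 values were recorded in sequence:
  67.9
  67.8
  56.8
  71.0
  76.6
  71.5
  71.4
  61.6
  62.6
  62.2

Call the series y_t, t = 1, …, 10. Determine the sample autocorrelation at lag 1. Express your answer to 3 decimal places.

Mean ȳ = (67.9 + 67.8 + 56.8 + 71.0 + 76.6 + 71.5 + 71.4 + 61.6 + 62.6 + 62.2)/10 = 66.9400
Numerator Σ_{t=1}^{9}(y_t−ȳ)(y_{t+1}−ȳ) = 74.4744
Denominator Σ(y_t−ȳ)² = 324.7840
r_1 = 74.4744 / 324.7840 = 0.229

0.229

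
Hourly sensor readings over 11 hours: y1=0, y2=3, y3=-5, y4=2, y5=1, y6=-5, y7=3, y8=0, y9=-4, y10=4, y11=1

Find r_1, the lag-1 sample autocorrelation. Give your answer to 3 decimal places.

Mean ȳ = (0 + 3 − 5 + 2 + 1 − 5 + 3 + 0 − 4 + 4 + 1)/11 = 0.0000
Numerator Σ_{t=1}^{10}(y_t−ȳ)(y_{t+1}−ȳ) = -55.0000
Denominator Σ(y_t−ȳ)² = 106.0000
r_1 = -55.0000 / 106.0000 = -0.519

-0.519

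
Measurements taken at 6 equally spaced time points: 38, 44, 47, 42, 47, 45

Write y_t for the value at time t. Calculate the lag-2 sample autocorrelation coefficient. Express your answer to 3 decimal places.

-0.185

Mean ȳ = (38 + 44 + 47 + 42 + 47 + 45)/6 = 43.8333
Deviations from mean: -5.8333, 0.1667, 3.1667, -1.8333, 3.1667, 1.1667
Σ(y_t−ȳ)(y_{t+2}−ȳ) = (-18.4722) + (-0.3056) + (10.0278) + (-2.1389) = -10.8889
Denominator Σ(y_t−ȳ)² = 58.8333
r_2 = -10.8889 / 58.8333 = -0.185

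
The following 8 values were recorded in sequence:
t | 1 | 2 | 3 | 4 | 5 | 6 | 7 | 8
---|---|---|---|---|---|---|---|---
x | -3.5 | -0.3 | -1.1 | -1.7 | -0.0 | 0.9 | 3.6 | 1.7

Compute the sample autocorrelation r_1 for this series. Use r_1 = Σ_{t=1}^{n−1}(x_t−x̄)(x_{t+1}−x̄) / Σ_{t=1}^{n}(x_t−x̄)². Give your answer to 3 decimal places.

Mean x̄ = (-3.5 − 0.3 − 1.1 − 1.7 − 0.0 + 0.9 + 3.6 + 1.7)/8 = -0.0500
Σ(x_t−x̄)(x_{t+1}−x̄) = (0.8625) + (0.2625) + (1.7325) + (-0.0825) + (0.0475) + (3.4675) + (6.3875) = 12.6775
Denominator Σ(x_t−x̄)² = 33.0800
r_1 = 12.6775 / 33.0800 = 0.383

0.383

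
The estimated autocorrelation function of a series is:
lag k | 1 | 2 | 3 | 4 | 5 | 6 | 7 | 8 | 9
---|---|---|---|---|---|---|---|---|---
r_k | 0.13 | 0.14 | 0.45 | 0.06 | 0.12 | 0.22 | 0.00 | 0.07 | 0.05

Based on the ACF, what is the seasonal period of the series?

The largest autocorrelation is r_3 = 0.45, with a weaker echo at lag 6 (0.22); the remaining lags stay at or below 0.14.
The dominant spike at lag 3 indicates a seasonal period of 3.

3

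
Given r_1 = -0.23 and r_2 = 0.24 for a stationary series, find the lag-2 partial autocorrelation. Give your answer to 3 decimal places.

0.198

φ_{22} = (r_2 − r_1²) / (1 − r_1²)
r_1² = (-0.23)² = 0.0529
Numerator = 0.24 − 0.0529 = 0.1871; denominator = 1 − 0.0529 = 0.9471
φ_{22} = 0.1871 / 0.9471 = 0.198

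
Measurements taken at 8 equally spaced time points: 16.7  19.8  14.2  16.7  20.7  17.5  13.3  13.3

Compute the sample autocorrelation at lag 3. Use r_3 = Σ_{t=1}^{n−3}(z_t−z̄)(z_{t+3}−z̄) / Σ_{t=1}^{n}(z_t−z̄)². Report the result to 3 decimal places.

-0.047

Mean z̄ = (16.7 + 19.8 + 14.2 + 16.7 + 20.7 + 17.5 + 13.3 + 13.3)/8 = 16.5250
Deviations from mean: 0.1750, 3.2750, -2.3250, 0.1750, 4.1750, 0.9750, -3.2250, -3.2250
Σ(z_t−z̄)(z_{t+3}−z̄) = (0.0306) + (13.6731) + (-2.2669) + (-0.5644) + (-13.4644) = -2.5919
Denominator Σ(z_t−z̄)² = 55.3750
r_3 = -2.5919 / 55.3750 = -0.047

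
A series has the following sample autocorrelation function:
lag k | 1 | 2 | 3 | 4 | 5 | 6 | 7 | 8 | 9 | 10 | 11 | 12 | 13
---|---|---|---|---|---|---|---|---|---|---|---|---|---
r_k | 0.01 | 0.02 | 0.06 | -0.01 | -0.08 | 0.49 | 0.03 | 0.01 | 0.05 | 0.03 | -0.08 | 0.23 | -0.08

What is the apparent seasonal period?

6

The largest autocorrelation is r_6 = 0.49, with a weaker echo at lag 12 (0.23); the remaining lags stay at or below 0.06.
The dominant spike at lag 6 indicates a seasonal period of 6.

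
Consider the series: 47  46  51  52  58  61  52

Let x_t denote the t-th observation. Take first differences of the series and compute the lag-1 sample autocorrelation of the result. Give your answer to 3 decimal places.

First differences Δx: -1, 5, 1, 6, 3, -9
Mean of differences = 0.8333
Numerator Σ(Δx_t−Δx̄)(Δx_{t+1}−Δx̄) = -16.1944
Denominator Σ(Δx_t−Δx̄)² = 148.8333
r_1(Δx) = -16.1944 / 148.8333 = -0.109

-0.109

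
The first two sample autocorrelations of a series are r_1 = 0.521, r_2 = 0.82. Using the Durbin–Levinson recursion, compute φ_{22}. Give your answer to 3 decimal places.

0.753

φ_{22} = (r_2 − r_1²) / (1 − r_1²)
r_1² = (0.521)² = 0.271441
Numerator = 0.82 − 0.2714 = 0.5486; denominator = 1 − 0.2714 = 0.7286
φ_{22} = 0.5486 / 0.7286 = 0.753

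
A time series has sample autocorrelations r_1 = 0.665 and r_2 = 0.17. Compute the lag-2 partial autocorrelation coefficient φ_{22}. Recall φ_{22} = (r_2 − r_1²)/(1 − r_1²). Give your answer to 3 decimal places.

φ_{22} = (r_2 − r_1²) / (1 − r_1²)
r_1² = (0.665)² = 0.442225
Numerator = 0.17 − 0.4422 = -0.2722; denominator = 1 − 0.4422 = 0.5578
φ_{22} = -0.2722 / 0.5578 = -0.488

-0.488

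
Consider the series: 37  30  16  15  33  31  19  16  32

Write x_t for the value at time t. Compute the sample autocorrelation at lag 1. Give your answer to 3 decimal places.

Mean x̄ = (37 + 30 + 16 + 15 + 33 + 31 + 19 + 16 + 32)/9 = 25.4444
Numerator Σ_{t=1}^{8}(x_t−x̄)(x_{t+1}−x̄) = 34.4691
Denominator Σ(x_t−x̄)² = 614.2222
r_1 = 34.4691 / 614.2222 = 0.056

0.056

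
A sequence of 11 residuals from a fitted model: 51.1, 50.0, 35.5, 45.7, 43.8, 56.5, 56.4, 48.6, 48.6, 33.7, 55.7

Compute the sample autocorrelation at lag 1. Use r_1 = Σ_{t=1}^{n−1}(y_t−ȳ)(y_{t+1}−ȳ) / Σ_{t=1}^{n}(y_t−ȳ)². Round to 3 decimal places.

Mean ȳ = (51.1 + 50.0 + 35.5 + 45.7 + 43.8 + 56.5 + 56.4 + 48.6 + 48.6 + 33.7 + 55.7)/11 = 47.7818
Numerator Σ_{t=1}^{10}(y_t−ȳ)(y_{t+1}−ȳ) = -60.9076
Denominator Σ(y_t−ȳ)² = 599.5764
r_1 = -60.9076 / 599.5764 = -0.102

-0.102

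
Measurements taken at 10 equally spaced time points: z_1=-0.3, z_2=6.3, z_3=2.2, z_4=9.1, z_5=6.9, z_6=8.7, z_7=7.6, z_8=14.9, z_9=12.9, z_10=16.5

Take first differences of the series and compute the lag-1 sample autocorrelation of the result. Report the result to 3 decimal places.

-0.782

First differences Δz: 6.6, -4.1, 6.9, -2.2, 1.8, -1.1, 7.3, -2.0, 3.6
Mean of differences = 1.8667
Numerator Σ(Δz_t−Δz̄)(Δz_{t+1}−Δz̄) = -122.1044
Denominator Σ(Δz_t−Δz̄)² = 156.1600
r_1(Δz) = -122.1044 / 156.1600 = -0.782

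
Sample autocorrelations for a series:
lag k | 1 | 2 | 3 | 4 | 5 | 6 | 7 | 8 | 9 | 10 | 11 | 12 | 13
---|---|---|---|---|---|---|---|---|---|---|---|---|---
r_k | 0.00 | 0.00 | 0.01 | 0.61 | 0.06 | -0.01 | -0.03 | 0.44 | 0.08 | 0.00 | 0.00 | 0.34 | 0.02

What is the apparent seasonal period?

The largest autocorrelation is r_4 = 0.61, with weaker echoes at lags 8 (0.44) and 12 (0.34); the remaining lags stay at or below 0.08.
The dominant spike at lag 4 indicates a seasonal period of 4.

4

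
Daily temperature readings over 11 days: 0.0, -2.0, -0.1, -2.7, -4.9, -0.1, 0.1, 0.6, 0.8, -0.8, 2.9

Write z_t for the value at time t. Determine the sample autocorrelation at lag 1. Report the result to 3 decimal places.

0.151

Mean z̄ = (0.0 − 2.0 − 0.1 − 2.7 − 4.9 − 0.1 + 0.1 + 0.6 + 0.8 − 0.8 + 2.9)/11 = -0.5636
Numerator Σ_{t=1}^{10}(z_t−z̄)(z_{t+1}−z̄) = 6.3132
Denominator Σ(z_t−z̄)² = 41.8855
r_1 = 6.3132 / 41.8855 = 0.151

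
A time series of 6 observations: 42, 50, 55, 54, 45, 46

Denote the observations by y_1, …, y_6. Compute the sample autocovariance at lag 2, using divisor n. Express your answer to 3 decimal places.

Mean ȳ = (42 + 50 + 55 + 54 + 45 + 46)/6 = 48.6667
Deviations: -6.6667, 1.3333, 6.3333, 5.3333, -3.6667, -2.6667
Σ_{t=1}^{4}(y_t−ȳ)(y_{t+2}−ȳ) = -72.5556
γ_2 = -72.5556 / 6 = -12.093

-12.093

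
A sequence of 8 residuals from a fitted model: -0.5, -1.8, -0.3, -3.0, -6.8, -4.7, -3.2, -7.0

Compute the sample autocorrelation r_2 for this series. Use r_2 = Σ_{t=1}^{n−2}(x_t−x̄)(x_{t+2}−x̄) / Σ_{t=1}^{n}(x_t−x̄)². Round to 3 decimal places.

Mean x̄ = (-0.5 − 1.8 − 0.3 − 3.0 − 6.8 − 4.7 − 3.2 − 7.0)/8 = -3.4125
Deviations from mean: 2.9125, 1.6125, 3.1125, 0.4125, -3.3875, -1.2875, 0.2125, -3.5875
Numerator Σ_{t=1}^{6}(x_t−x̄)(x_{t+2}−x̄) = 2.5547
Denominator Σ(x_t−x̄)² = 46.9888
r_2 = 2.5547 / 46.9888 = 0.054

0.054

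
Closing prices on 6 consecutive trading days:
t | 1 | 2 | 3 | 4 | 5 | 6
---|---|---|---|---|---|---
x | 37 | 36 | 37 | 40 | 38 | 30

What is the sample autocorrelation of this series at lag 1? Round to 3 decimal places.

Mean x̄ = (37 + 36 + 37 + 40 + 38 + 30)/6 = 36.3333
Deviations from mean: 0.6667, -0.3333, 0.6667, 3.6667, 1.6667, -6.3333
Σ(x_t−x̄)(x_{t+1}−x̄) = (-0.2222) + (-0.2222) + (2.4444) + (6.1111) + (-10.5556) = -2.4444
Denominator Σ(x_t−x̄)² = 57.3333
r_1 = -2.4444 / 57.3333 = -0.043

-0.043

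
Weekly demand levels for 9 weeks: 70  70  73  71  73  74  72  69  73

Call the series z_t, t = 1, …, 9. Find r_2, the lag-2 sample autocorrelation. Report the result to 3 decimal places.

-0.259

Mean z̄ = (70 + 70 + 73 + 71 + 73 + 74 + 72 + 69 + 73)/9 = 71.6667
Numerator Σ_{t=1}^{7}(z_t−z̄)(z_{t+2}−z̄) = -6.2222
Denominator Σ(z_t−z̄)² = 24.0000
r_2 = -6.2222 / 24.0000 = -0.259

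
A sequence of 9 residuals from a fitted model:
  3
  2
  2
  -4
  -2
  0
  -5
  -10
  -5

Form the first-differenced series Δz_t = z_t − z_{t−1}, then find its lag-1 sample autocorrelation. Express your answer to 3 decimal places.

First differences Δz: -1, 0, -6, 2, 2, -5, -5, 5
Mean of differences = -1.0000
Numerator Σ(Δz_t−Δz̄)(Δz_{t+1}−Δz̄) = -31.0000
Denominator Σ(Δz_t−Δz̄)² = 112.0000
r_1(Δz) = -31.0000 / 112.0000 = -0.277

-0.277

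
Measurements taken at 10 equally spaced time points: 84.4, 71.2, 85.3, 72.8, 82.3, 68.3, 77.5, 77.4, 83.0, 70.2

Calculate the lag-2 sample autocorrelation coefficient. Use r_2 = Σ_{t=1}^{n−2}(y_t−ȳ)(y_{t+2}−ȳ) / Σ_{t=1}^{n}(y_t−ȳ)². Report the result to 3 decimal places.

0.458

Mean ȳ = (84.4 + 71.2 + 85.3 + 72.8 + 82.3 + 68.3 + 77.5 + 77.4 + 83.0 + 70.2)/10 = 77.2400
Numerator Σ_{t=1}^{8}(y_t−ȳ)(y_{t+2}−ȳ) = 165.2608
Denominator Σ(y_t−ȳ)² = 360.7840
r_2 = 165.2608 / 360.7840 = 0.458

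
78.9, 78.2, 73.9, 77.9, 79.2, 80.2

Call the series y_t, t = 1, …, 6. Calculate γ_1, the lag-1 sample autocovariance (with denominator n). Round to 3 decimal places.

0.405

Mean ȳ = (78.9 + 78.2 + 73.9 + 77.9 + 79.2 + 80.2)/6 = 78.0500
Deviations: 0.8500, 0.1500, -4.1500, -0.1500, 1.1500, 2.1500
Σ_{t=1}^{5}(y_t−ȳ)(y_{t+1}−ȳ) = 2.4275
γ_1 = 2.4275 / 6 = 0.405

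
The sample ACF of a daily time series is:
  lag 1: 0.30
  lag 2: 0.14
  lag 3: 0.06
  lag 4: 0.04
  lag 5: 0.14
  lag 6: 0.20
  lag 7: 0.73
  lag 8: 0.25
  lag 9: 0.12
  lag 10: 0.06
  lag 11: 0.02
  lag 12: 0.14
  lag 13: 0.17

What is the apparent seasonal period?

7

The largest autocorrelation is r_7 = 0.73; the remaining lags stay at or below 0.30. The elevated value at lag 1 (0.30), dropping to 0.14 at lag 2, reflects decaying short-term dependence rather than seasonality.
The dominant spike at lag 7 indicates a seasonal period of 7.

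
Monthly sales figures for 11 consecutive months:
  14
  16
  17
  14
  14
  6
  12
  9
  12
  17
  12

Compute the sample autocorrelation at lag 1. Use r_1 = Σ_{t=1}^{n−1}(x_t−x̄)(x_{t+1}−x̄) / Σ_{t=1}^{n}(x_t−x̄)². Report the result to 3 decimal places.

0.179

Mean x̄ = (14 + 16 + 17 + 14 + 14 + 6 + 12 + 9 + 12 + 17 + 12)/11 = 13.0000
Numerator Σ_{t=1}^{10}(x_t−x̄)(x_{t+1}−x̄) = 20.0000
Denominator Σ(x_t−x̄)² = 112.0000
r_1 = 20.0000 / 112.0000 = 0.179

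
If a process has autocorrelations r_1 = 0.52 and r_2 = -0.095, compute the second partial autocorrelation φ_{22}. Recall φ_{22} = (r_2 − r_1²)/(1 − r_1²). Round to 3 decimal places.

φ_{22} = (r_2 − r_1²) / (1 − r_1²)
r_1² = (0.52)² = 0.2704
Numerator = -0.095 − 0.2704 = -0.3654; denominator = 1 − 0.2704 = 0.7296
φ_{22} = -0.3654 / 0.7296 = -0.501

-0.501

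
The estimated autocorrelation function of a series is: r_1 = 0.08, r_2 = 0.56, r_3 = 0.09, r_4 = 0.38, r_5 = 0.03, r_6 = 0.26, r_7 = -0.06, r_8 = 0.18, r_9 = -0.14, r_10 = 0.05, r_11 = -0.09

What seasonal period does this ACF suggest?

The largest autocorrelation is r_2 = 0.56, with weaker echoes at lags 4 (0.38), 6 (0.26) and 8 (0.18); the remaining lags stay at or below 0.09.
The dominant spike at lag 2 indicates a seasonal period of 2.

2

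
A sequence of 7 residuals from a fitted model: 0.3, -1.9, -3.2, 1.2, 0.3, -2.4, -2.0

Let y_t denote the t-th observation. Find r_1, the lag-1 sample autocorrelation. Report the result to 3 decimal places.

Mean ȳ = (0.3 − 1.9 − 3.2 + 1.2 + 0.3 − 2.4 − 2.0)/7 = -1.1000
Deviations from mean: 1.4000, -0.8000, -2.1000, 2.3000, 1.4000, -1.3000, -0.9000
Numerator Σ_{t=1}^{6}(y_t−ȳ)(y_{t+1}−ȳ) = -1.7000
Denominator Σ(y_t−ȳ)² = 16.7600
r_1 = -1.7000 / 16.7600 = -0.101

-0.101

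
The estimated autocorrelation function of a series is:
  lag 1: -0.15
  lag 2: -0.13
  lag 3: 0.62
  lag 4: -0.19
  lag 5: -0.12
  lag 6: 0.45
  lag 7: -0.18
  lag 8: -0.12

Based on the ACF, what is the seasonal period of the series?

3

The largest autocorrelation is r_3 = 0.62, with a weaker echo at lag 6 (0.45); the remaining lags stay at or below -0.12.
The dominant spike at lag 3 indicates a seasonal period of 3.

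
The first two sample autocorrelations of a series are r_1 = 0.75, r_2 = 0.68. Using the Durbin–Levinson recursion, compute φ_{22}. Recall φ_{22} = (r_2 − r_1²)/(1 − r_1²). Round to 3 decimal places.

φ_{22} = (r_2 − r_1²) / (1 − r_1²)
r_1² = (0.75)² = 0.5625
Numerator = 0.68 − 0.5625 = 0.1175; denominator = 1 − 0.5625 = 0.4375
φ_{22} = 0.1175 / 0.4375 = 0.269

0.269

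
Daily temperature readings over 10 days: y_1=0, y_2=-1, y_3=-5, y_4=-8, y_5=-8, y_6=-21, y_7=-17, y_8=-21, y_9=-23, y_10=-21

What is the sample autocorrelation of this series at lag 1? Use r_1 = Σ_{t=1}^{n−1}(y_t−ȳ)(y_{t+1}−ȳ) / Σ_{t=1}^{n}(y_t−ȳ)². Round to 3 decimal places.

Mean ȳ = (0 − 1 − 5 − 8 − 8 − 21 − 17 − 21 − 23 − 21)/10 = -12.5000
Numerator Σ_{t=1}^{9}(y_t−ȳ)(y_{t+1}−ȳ) = 500.7500
Denominator Σ(y_t−ȳ)² = 732.5000
r_1 = 500.7500 / 732.5000 = 0.684

0.684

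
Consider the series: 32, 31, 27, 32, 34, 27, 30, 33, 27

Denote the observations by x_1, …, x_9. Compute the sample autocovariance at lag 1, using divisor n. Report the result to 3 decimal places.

-2.383

Mean x̄ = (32 + 31 + 27 + 32 + 34 + 27 + 30 + 33 + 27)/9 = 30.3333
Σ_{t=1}^{8}(x_t−x̄)(x_{t+1}−x̄) = -21.4444
γ_1 = -21.4444 / 9 = -2.383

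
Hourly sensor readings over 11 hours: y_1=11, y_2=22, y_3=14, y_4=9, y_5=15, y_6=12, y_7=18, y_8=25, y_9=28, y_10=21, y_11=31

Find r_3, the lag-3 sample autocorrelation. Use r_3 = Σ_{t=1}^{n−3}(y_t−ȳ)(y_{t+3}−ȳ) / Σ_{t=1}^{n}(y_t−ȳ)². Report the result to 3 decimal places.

0.173

Mean ȳ = (11 + 22 + 14 + 9 + 15 + 12 + 18 + 25 + 28 + 21 + 31)/11 = 18.7273
Numerator Σ_{t=1}^{8}(y_t−ȳ)(y_{t+3}−ȳ) = 91.4132
Denominator Σ(y_t−ȳ)² = 528.1818
r_3 = 91.4132 / 528.1818 = 0.173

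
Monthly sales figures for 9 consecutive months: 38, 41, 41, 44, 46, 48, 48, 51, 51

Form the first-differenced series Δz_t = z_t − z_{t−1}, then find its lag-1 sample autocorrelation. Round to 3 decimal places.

First differences Δz: 3, 0, 3, 2, 2, 0, 3, 0
Mean of differences = 1.6250
Numerator Σ(Δz_t−Δz̄)(Δz_{t+1}−Δz̄) = -8.8906
Denominator Σ(Δz_t−Δz̄)² = 13.8750
r_1(Δz) = -8.8906 / 13.8750 = -0.641

-0.641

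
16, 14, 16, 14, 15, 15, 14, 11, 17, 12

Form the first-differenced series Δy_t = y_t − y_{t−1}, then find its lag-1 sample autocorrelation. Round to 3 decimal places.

-0.655

First differences Δy: -2, 2, -2, 1, 0, -1, -3, 6, -5
Mean of differences = -0.4444
Numerator Σ(Δy_t−Δȳ)(Δy_{t+1}−Δȳ) = -53.8642
Denominator Σ(Δy_t−Δȳ)² = 82.2222
r_1(Δy) = -53.8642 / 82.2222 = -0.655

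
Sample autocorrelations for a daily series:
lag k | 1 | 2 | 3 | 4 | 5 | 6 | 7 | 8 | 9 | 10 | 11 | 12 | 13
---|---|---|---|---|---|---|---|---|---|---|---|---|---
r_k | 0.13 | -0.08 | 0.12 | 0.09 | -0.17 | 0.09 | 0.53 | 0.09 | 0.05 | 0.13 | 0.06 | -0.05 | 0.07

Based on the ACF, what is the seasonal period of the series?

The largest autocorrelation is r_7 = 0.53; the remaining lags stay at or below 0.13.
The dominant spike at lag 7 indicates a seasonal period of 7.

7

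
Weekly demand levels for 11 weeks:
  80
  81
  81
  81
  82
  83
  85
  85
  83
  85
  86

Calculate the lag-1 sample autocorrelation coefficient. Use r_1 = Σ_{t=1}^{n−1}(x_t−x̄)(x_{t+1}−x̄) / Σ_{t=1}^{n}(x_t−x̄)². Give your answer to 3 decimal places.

Mean x̄ = (80 + 81 + 81 + 81 + 82 + 83 + 85 + 85 + 83 + 85 + 86)/11 = 82.9091
Numerator Σ_{t=1}^{10}(x_t−x̄)(x_{t+1}−x̄) = 25.9008
Denominator Σ(x_t−x̄)² = 42.9091
r_1 = 25.9008 / 42.9091 = 0.604

0.604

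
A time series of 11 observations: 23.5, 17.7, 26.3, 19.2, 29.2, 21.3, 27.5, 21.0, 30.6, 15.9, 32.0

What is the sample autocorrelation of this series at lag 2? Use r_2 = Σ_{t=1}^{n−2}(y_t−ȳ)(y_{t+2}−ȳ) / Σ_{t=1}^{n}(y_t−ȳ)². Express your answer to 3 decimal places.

0.607

Mean ȳ = (23.5 + 17.7 + 26.3 + 19.2 + 29.2 + 21.3 + 27.5 + 21.0 + 30.6 + 15.9 + 32.0)/11 = 24.0182
Numerator Σ_{t=1}^{9}(y_t−ȳ)(y_{t+2}−ȳ) = 180.3802
Denominator Σ(y_t−ȳ)² = 297.0164
r_2 = 180.3802 / 297.0164 = 0.607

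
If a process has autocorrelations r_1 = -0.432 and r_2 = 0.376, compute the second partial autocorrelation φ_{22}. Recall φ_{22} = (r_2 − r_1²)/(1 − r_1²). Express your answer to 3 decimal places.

0.233

φ_{22} = (r_2 − r_1²) / (1 − r_1²)
r_1² = (-0.432)² = 0.186624
Numerator = 0.376 − 0.1866 = 0.1894; denominator = 1 − 0.1866 = 0.8134
φ_{22} = 0.1894 / 0.8134 = 0.233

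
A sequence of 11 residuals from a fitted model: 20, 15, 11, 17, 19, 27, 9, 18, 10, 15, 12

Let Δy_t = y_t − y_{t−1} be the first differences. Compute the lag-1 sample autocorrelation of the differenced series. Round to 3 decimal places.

-0.638

First differences Δy: -5, -4, 6, 2, 8, -18, 9, -8, 5, -3
Mean of differences = -0.8000
Numerator Σ(Δy_t−Δȳ)(Δy_{t+1}−Δȳ) = -409.6400
Denominator Σ(Δy_t−Δȳ)² = 641.6000
r_1(Δy) = -409.6400 / 641.6000 = -0.638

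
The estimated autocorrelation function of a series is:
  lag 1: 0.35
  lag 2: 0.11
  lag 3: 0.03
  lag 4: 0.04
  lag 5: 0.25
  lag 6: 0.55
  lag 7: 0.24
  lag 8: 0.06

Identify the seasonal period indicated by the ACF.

6

The largest autocorrelation is r_6 = 0.55; the remaining lags stay at or below 0.35. The elevated value at lag 1 (0.35), dropping to 0.11 at lag 2, reflects decaying short-term dependence rather than seasonality.
The dominant spike at lag 6 indicates a seasonal period of 6.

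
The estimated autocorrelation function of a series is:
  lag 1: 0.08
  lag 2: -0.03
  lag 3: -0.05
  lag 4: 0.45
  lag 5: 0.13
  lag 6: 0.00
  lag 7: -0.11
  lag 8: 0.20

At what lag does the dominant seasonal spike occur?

The largest autocorrelation is r_4 = 0.45, with a weaker echo at lag 8 (0.20); the remaining lags stay at or below 0.13.
The dominant spike at lag 4 indicates a seasonal period of 4.

4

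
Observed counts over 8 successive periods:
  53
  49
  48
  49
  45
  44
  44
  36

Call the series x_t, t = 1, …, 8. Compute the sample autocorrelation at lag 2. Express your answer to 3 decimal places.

Mean x̄ = (53 + 49 + 48 + 49 + 45 + 44 + 44 + 36)/8 = 46.0000
Σ(x_t−x̄)(x_{t+2}−x̄) = (14.0000) + (9.0000) + (-2.0000) + (-6.0000) + (2.0000) + (20.0000) = 37.0000
Denominator Σ(x_t−x̄)² = 180.0000
r_2 = 37.0000 / 180.0000 = 0.206

0.206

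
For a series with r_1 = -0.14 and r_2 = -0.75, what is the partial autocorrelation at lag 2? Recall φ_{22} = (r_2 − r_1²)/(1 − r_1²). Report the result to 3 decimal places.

-0.785

φ_{22} = (r_2 − r_1²) / (1 − r_1²)
r_1² = (-0.14)² = 0.0196
Numerator = -0.75 − 0.0196 = -0.7696; denominator = 1 − 0.0196 = 0.9804
φ_{22} = -0.7696 / 0.9804 = -0.785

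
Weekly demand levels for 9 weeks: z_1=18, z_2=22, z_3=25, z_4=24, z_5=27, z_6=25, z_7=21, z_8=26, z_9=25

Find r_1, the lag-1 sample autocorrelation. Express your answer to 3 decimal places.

0.102

Mean z̄ = (18 + 22 + 25 + 24 + 27 + 25 + 21 + 26 + 25)/9 = 23.6667
Numerator Σ_{t=1}^{8}(z_t−z̄)(z_{t+1}−z̄) = 6.5556
Denominator Σ(z_t−z̄)² = 64.0000
r_1 = 6.5556 / 64.0000 = 0.102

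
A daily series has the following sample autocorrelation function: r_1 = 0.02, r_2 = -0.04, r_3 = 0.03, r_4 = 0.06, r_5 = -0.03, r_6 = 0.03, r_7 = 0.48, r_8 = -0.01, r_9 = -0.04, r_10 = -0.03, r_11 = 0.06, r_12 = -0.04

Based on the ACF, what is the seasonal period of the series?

7

The largest autocorrelation is r_7 = 0.48; the remaining lags stay at or below 0.06.
The dominant spike at lag 7 indicates a seasonal period of 7.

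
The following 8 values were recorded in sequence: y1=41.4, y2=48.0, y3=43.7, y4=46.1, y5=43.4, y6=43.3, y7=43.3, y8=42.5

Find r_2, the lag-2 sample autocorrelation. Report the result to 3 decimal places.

0.304

Mean ȳ = (41.4 + 48.0 + 43.7 + 46.1 + 43.4 + 43.3 + 43.3 + 42.5)/8 = 43.9625
Σ(y_t−ȳ)(y_{t+2}−ȳ) = (0.6727) + (8.6302) + (0.1477) + (-1.4161) + (0.3727) + (0.9689) = 9.3759
Denominator Σ(y_t−ȳ)² = 30.8388
r_2 = 9.3759 / 30.8388 = 0.304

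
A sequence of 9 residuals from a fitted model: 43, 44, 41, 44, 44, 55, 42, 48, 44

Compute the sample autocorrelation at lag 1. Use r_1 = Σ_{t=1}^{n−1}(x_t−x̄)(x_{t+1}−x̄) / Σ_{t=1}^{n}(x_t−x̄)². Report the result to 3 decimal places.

-0.289

Mean x̄ = (43 + 44 + 41 + 44 + 44 + 55 + 42 + 48 + 44)/9 = 45.0000
Numerator Σ_{t=1}^{8}(x_t−x̄)(x_{t+1}−x̄) = -41.0000
Denominator Σ(x_t−x̄)² = 142.0000
r_1 = -41.0000 / 142.0000 = -0.289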